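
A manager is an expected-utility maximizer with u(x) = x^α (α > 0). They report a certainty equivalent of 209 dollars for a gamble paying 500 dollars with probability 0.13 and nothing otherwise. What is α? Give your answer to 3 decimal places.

α ≈ 2.339

EU(lottery) = 0.13·500^α + 0.87·0 = 0.13·500^α.
Setting u(209) equal to that: 209^α = 0.13·500^α ⇒ (209/500)^α = 0.13.
Take logs: α = ln 0.13 / ln(209/500) ≈ 2.33897.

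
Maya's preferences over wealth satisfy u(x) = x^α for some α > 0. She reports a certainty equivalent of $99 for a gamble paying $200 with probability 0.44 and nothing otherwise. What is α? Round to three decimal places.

α ≈ 1.167

The lottery's expected utility is 0.44·u(200) + 0.56·u(0) = 0.44·200^α (since u(0) = 0 for α > 0).
Indifference: 99^α = 0.44·200^α, so (99/200)^α = 0.44.
Take logs: α = ln 0.44 / ln(99/200) ≈ 1.16750.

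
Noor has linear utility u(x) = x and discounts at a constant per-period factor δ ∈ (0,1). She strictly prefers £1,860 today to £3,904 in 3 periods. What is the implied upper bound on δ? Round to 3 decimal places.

Comparing present values: 1860 > δ^3·3904.
Dividing by 3904: δ^3 < 0.47643. Both sides are positive, so the cube root keeps the direction.
δ < 0.47643^(1/3) = 0.781.

δ < 0.781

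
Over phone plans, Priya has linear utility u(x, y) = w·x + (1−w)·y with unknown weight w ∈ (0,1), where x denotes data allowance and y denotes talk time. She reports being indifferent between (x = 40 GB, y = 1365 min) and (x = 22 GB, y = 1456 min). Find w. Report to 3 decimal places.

w = 0.835

u(40,1365) = u(22,1456) means w·40 + (1−w)·1365 = w·22 + (1−w)·1456.
Collecting terms: w·18 = (1−w)·91.
Hence w = 91/(18+91) = 91/109 = 0.835.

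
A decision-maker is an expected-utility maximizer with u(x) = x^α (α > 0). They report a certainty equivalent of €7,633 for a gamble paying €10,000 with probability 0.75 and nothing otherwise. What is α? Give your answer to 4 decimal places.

α ≈ 1.0651

EU(lottery) = 0.75·10000^α + 0.25·0 = 0.75·10000^α.
Equating: 7633^α = 0.75·10000^α, i.e. 0.7633^α = 0.75.
Taking logs: α·ln(7633/10000) = ln(0.75), so α = -0.2876821 / -0.2701041 ≈ 1.0651.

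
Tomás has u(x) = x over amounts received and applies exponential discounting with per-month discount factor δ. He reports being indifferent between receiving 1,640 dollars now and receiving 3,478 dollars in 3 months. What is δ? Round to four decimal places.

δ ≈ 0.7783

The payoff in 3 months is discounted by δ^3, so u(1640) = δ^3·u(3478) and δ^3 = u(1640)/u(3478).
With u(x) = x: δ^3 = 1640/3478 = 0.47154.
Hence δ = (0.47154)^(1/3) = 0.778344.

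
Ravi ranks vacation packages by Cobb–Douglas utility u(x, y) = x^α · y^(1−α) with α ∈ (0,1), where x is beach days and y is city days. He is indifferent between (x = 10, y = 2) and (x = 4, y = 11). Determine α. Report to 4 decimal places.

Indifference: 10^α · 2^(1−α) = 4^α · 11^(1−α).
Taking logs: α·ln 10 + (1−α)·ln 2 = α·ln 4 + (1−α)·ln 11, i.e. α·0.9162907 = (1−α)·1.7047481.
Thus α·(2.6210388) = 1.7047481, so α = 1.7047481/2.6210388 ≈ 0.6504.

α ≈ 0.6504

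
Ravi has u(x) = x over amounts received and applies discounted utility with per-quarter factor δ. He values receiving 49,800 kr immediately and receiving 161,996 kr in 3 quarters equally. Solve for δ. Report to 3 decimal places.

The payoff in 3 quarters is discounted by δ^3, so u(49800) = δ^3·u(161996) and δ^3 = u(49800)/u(161996).
With u(x) = x: δ^3 = 49800/161996 = 0.30741.
So δ = 0.30741^(1/3) ≈ 0.675.

δ ≈ 0.675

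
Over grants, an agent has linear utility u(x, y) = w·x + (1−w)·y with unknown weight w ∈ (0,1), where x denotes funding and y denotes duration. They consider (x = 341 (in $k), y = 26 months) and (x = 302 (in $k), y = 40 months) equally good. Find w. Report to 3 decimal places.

w = 0.264

Equating utilities: w·341 + (1−w)·26 = w·302 + (1−w)·40.
Collecting terms: w·39 = (1−w)·14.
The marginal rate of substitution is 14/39, so w = 14/(39+14) = 0.264.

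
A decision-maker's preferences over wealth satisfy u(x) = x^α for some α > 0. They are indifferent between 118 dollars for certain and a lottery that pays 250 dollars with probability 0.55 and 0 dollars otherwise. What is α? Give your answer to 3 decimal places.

α ≈ 0.796

The lottery's expected utility is 0.55·u(250) + 0.45·u(0) = 0.55·250^α (since u(0) = 0 for α > 0).
Equating: 118^α = 0.55·250^α, i.e. 0.4720^α = 0.55.
α = ln(0.55) / ln(118/250) = -0.597837/-0.750776 ≈ 0.796.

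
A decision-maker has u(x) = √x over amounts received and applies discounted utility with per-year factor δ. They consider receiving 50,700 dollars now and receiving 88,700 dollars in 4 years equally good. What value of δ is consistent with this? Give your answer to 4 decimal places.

The payoff in 4 years is discounted by δ^4, so u(50700) = δ^4·u(88700) and δ^4 = u(50700)/u(88700).
Since u(x) = √x, δ^4 = √(50700/88700) = 0.75604.
Hence δ = (0.75604)^(1/4) = 0.932471.

δ ≈ 0.9325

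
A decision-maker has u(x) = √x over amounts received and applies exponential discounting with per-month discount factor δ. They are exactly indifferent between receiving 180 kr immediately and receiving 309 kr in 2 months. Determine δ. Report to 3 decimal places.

Equating discounted utilities: u(180) = δ^2·u(309) ⇒ δ^2 = u(180)/u(309).
With u(x) = √x: δ^2 = √180/√309 = √(180/309) = 0.76323.
Taking the square root: δ = 0.76323^(1/2) ≈ 0.874.

δ ≈ 0.874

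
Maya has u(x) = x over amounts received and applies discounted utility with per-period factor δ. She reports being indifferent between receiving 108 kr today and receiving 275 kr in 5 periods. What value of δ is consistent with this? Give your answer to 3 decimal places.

The payoff in 5 periods is discounted by δ^5, so u(108) = δ^5·u(275) and δ^5 = u(108)/u(275).
With u(x) = x: δ^5 = 108/275 = 0.39273.
Hence δ = (0.39273)^(1/5) = 0.82950.

δ ≈ 0.830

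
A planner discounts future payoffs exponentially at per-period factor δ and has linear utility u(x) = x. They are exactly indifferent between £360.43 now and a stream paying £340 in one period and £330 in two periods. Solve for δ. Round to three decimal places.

The stream is worth 340δ + 330δ² today, so 340δ + 330δ² = 360.43.
Rearranged: 330δ² + 340δ − 360.43 = 0.
δ = (−340 + √(340² + 4·330·360.43)) / (2·330) = (−340 + √591367.60) / 660 ≈ 0.650.

δ ≈ 0.650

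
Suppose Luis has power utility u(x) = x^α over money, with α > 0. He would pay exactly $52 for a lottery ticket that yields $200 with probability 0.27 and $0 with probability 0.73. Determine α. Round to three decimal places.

Since u(0) = 0, the lottery's EU is 0.27·200^α.
Setting u(52) equal to that: 52^α = 0.27·200^α ⇒ (52/200)^α = 0.27.
α = ln(0.27) / ln(52/200) = -1.309333/-1.347074 ≈ 0.972.

α ≈ 0.972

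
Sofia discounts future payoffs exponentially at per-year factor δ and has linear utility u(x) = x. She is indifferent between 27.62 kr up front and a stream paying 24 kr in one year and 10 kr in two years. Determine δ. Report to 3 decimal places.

δ ≈ 0.850

Present value of the stream is 24·δ + 10·δ². Indifference gives 24δ + 10δ² = 27.62.
Rearranged: 10δ² + 24δ − 27.62 = 0.
By the quadratic formula (taking the positive root), δ = (−24 + √1680.80) / 20 ≈ 0.850.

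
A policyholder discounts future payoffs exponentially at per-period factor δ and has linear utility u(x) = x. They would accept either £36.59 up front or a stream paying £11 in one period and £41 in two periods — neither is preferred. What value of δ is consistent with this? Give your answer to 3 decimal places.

The stream is worth 11δ + 41δ² today, so 11δ + 41δ² = 36.59.
That is, 41δ² + 11δ − 36.59 = 0, a quadratic in δ.
By the quadratic formula (taking the positive root), δ = (−11 + √6121.76) / 82 ≈ 0.820.

δ ≈ 0.820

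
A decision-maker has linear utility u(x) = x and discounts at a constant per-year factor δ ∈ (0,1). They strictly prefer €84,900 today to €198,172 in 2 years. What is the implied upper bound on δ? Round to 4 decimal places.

δ < 0.6545

Comparing present values: 84900 > δ^2·198172.
Hence δ^2 < 84900/198172 = 0.42842, and x ↦ x^(1/2) is increasing on (0,∞).
δ < 0.42842^(1/2) = 0.6545.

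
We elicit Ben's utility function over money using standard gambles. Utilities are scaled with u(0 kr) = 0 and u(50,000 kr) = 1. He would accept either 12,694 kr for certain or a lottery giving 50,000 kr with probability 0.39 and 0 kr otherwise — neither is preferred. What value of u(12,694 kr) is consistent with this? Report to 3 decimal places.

u(12,694 kr) equals the lottery's expected utility: 0.39·1 + 0.61·0 = 0.39.

0.390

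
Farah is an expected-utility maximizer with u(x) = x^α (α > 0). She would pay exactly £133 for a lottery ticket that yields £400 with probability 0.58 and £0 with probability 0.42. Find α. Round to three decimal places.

The lottery's expected utility is 0.58·u(400) + 0.42·u(0) = 0.58·400^α (since u(0) = 0 for α > 0).
Equating: 133^α = 0.58·400^α, i.e. 0.3325^α = 0.58.
Taking logs: α·ln(133/400) = ln(0.58), so α = -0.544727 / -1.101115 ≈ 0.495.

α ≈ 0.495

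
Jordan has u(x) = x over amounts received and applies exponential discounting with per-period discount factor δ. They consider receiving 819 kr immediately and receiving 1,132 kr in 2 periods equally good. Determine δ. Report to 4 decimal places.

Indifference means u(819) = δ^2 · u(1132), so δ^2 = u(819)/u(1132).
With u(x) = x: δ^2 = 819/1132 = 0.72350.
So δ = 0.72350^(1/2) ≈ 0.8506.

δ ≈ 0.8506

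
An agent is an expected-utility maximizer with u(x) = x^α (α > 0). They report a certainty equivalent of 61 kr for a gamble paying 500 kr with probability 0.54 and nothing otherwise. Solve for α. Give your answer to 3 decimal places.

α ≈ 0.293

EU(lottery) = 0.54·500^α + 0.46·0 = 0.54·500^α.
Setting u(61) equal to that: 61^α = 0.54·500^α ⇒ (61/500)^α = 0.54.
Taking logs: α·ln(61/500) = ln(0.54), so α = -0.616186 / -2.103734 ≈ 0.293.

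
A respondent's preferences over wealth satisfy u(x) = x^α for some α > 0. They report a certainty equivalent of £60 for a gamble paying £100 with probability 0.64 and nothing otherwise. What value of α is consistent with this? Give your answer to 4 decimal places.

α ≈ 0.8737

Since u(0) = 0, the lottery's EU is 0.64·100^α.
Indifference: 60^α = 0.64·100^α, so (60/100)^α = 0.64.
Taking logs: α·ln(60/100) = ln(0.64), so α = -0.4462871 / -0.5108256 ≈ 0.8737.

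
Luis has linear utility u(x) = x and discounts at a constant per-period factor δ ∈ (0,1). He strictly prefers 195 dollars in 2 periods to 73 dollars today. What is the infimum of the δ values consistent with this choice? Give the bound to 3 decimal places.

δ > 0.612

Comparing present values: 73 < δ^2·195.
Hence δ^2 > 73/195 = 0.37436, and x ↦ x^(1/2) is increasing on (0,∞).
δ > (73/195)^(1/2) ≈ 0.612.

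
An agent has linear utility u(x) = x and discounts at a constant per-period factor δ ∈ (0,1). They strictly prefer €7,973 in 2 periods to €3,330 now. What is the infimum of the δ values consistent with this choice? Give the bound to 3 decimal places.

Comparing present values: 3330 < δ^2·7973.
Dividing by 7973: δ^2 > 0.41766. Both sides are positive, so the square root keeps the direction.
δ > 0.41766^(1/2) = 0.646.

δ > 0.646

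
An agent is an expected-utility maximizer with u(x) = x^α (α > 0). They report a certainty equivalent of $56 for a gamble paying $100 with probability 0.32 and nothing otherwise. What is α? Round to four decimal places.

α ≈ 1.9652

EU(lottery) = 0.32·100^α + 0.68·0 = 0.32·100^α.
Setting u(56) equal to that: 56^α = 0.32·100^α ⇒ (56/100)^α = 0.32.
α = ln(0.32) / ln(56/100) = -1.1394343/-0.5798185 ≈ 1.9652.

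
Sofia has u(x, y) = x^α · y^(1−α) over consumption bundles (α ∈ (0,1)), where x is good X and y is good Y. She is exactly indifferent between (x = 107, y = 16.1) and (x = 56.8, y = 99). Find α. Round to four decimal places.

Set the two utilities equal: 107^α·16.1^(1−α) = 56.8^α·99^(1−α).
Rearrange to (107/56.8)^α = (99/16.1)^(1−α) and take logs: α·0.6332925 = (1−α)·1.8163006.
Thus α·(2.4495931) = 1.8163006, so α = 1.8163006/2.4495931 ≈ 0.7415.

α ≈ 0.7415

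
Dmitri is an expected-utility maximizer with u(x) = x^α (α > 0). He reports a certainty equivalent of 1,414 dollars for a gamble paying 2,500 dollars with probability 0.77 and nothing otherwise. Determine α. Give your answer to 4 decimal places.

The lottery's expected utility is 0.77·u(2500) + 0.23·u(0) = 0.77·2500^α (since u(0) = 0 for α > 0).
Setting u(1414) equal to that: 1414^α = 0.77·2500^α ⇒ (1414/2500)^α = 0.77.
Taking logs: α·ln(1414/2500) = ln(0.77), so α = -0.2613648 / -0.5698682 ≈ 0.4586.

α ≈ 0.4586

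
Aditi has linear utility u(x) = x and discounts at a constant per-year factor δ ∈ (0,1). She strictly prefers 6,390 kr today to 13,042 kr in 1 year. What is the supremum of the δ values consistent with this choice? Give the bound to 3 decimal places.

δ < 0.490

Under u(x) = x this choice says 6390 > δ·13042.
So δ < 6390/13042 = 0.48996.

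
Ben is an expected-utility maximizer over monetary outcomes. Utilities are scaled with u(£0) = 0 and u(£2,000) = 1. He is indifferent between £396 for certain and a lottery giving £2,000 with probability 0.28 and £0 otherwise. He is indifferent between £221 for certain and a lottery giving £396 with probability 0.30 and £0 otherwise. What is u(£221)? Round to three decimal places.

From the first indifference, u(£396) = 0.28·u(£2,000) + 0.72·u(£0) = 0.28·1 + 0.72·0 = 0.28.
Chaining: u(£221) = 0.30·0.28 + 0.70·0.00 = 0.0840.

0.084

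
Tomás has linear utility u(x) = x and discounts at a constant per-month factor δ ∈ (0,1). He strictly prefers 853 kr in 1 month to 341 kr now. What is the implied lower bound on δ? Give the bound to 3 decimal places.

Comparing present values: 341 < δ·853.
So δ > 341/853 = 0.39977.

δ > 0.400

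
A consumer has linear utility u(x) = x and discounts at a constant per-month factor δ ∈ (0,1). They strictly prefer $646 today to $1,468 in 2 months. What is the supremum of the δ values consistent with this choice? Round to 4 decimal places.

δ < 0.6634

Under u(x) = x this choice says 646 > δ^2·1468.
Hence δ^2 < 646/1468 = 0.44005, and x ↦ x^(1/2) is increasing on (0,∞).
δ < (646/1468)^(1/2) ≈ 0.6634.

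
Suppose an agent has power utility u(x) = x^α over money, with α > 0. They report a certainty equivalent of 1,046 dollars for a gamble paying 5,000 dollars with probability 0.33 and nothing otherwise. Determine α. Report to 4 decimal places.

α ≈ 0.7087

Since u(0) = 0, the lottery's EU is 0.33·5000^α.
Setting u(1046) equal to that: 1046^α = 0.33·5000^α ⇒ (1046/5000)^α = 0.33.
α = ln(0.33) / ln(1046/5000) = -1.1086626/-1.5644645 ≈ 0.7087.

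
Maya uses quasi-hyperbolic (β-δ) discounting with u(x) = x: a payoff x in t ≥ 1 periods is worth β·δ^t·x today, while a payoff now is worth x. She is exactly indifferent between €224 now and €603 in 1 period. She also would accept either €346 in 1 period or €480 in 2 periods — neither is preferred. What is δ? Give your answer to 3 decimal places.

δ ≈ 0.721

From the later pair, β·δ^1·346 = β·δ^2·480; dividing through, δ = 346/480 = 0.72083.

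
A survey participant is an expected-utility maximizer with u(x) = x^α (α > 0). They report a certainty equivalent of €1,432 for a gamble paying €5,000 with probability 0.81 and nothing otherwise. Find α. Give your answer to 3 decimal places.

α ≈ 0.169

EU(lottery) = 0.81·5000^α + 0.19·0 = 0.81·5000^α.
Indifference: 1432^α = 0.81·5000^α, so (1432/5000)^α = 0.81.
Take logs: α = ln 0.81 / ln(1432/5000) ≈ 0.16853.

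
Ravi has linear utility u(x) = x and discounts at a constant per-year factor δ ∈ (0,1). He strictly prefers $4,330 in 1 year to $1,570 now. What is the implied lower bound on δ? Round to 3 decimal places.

δ > 0.363

The preference means 1570 < δ·4330.
So δ > 1570/4330 = 0.36259.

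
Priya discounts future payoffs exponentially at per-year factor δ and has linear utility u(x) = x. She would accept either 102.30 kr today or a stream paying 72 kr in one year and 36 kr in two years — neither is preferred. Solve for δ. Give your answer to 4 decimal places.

δ ≈ 0.9600

Present value of the stream is 72·δ + 36·δ². Indifference gives 72δ + 36δ² = 102.30.
Rearranged: 36δ² + 72δ − 102.30 = 0.
The positive root is δ = [−72 + √(72² + 4·36·102.30)] / (2·36) = (−72 + 141.121)/72 ≈ 0.9600.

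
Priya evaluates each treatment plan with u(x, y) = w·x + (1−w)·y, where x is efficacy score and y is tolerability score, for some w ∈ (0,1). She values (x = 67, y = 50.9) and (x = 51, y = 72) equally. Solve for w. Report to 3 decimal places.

w = 0.569

u(67,50.9) = u(51,72) means w·67 + (1−w)·50.9 = w·51 + (1−w)·72.
w·(67−51) = (1−w)·(72−50.9), i.e. w·16 = (1−w)·21.1.
Hence w = 21.1/(16+21.1) = 21.1/37.1 = 0.569.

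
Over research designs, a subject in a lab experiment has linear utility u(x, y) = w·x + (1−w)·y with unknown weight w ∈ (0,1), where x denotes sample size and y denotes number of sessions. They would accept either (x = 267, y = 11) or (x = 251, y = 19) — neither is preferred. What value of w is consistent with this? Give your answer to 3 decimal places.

u(267,11) = u(251,19) means w·267 + (1−w)·11 = w·251 + (1−w)·19.
Collecting terms: w·16 = (1−w)·8.
The marginal rate of substitution is 8/16, so w = 8/(16+8) = 0.333.

w = 0.333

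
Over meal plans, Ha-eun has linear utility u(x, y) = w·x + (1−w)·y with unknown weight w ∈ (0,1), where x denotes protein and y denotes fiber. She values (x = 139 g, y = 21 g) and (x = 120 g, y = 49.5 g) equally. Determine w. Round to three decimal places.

w = 0.600

Equating utilities: w·139 + (1−w)·21 = w·120 + (1−w)·49.5.
Collecting terms: w·19 = (1−w)·28.5.
The marginal rate of substitution is 28.5/19, so w = 28.5/(19+28.5) = 0.600.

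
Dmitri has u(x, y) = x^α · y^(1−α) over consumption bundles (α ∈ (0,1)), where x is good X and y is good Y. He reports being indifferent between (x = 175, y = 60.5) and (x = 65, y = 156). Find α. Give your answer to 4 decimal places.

α ≈ 0.4889

Indifference: 175^α · 60.5^(1−α) = 65^α · 156^(1−α).
Rearrange to (175/65)^α = (156/60.5)^(1−α) and take logs: α·0.9903987 = (1−α)·0.9472126.
Thus α·(1.9376113) = 0.9472126, so α = 0.9472126/1.9376113 ≈ 0.4889.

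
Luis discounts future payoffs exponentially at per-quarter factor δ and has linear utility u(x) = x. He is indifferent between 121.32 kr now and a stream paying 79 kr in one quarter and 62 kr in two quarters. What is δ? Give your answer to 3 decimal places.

δ ≈ 0.900

The stream is worth 79δ + 62δ² today, so 79δ + 62δ² = 121.32.
Rearranged: 62δ² + 79δ − 121.32 = 0.
The positive root is δ = [−79 + √(79² + 4·62·121.32)] / (2·62) = (−79 + 190.600)/124 ≈ 0.900.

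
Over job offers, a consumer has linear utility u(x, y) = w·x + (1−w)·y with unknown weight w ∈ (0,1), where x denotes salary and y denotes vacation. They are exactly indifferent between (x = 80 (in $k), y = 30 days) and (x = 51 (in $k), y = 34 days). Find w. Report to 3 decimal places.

u(80,30) = u(51,34) means w·80 + (1−w)·30 = w·51 + (1−w)·34.
w·(80−51) = (1−w)·(34−30), i.e. w·29 = (1−w)·4.
Hence w = 4/(29+4) = 4/33 = 0.121.

w = 0.121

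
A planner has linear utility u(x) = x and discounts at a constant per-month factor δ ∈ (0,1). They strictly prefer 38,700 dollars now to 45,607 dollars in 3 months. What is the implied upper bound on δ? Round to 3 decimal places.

Comparing present values: 38700 > δ^3·45607.
So δ^3 < 38700/45607 = 0.84855; taking the cube root of both positive sides preserves the inequality.
δ < 0.84855^(1/3) = 0.947.

δ < 0.947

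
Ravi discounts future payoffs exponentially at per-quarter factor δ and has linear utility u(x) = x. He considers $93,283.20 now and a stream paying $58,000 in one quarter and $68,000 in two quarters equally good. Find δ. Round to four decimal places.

Present value of the stream is 58000·δ + 68000·δ². Indifference gives 58000δ + 68000δ² = 93283.20.
Rearranged: 68000δ² + 58000δ − 93283.20 = 0.
By the quadratic formula (taking the positive root), δ = (−58000 + √28737030400.00) / 136000 ≈ 0.8200.

δ ≈ 0.8200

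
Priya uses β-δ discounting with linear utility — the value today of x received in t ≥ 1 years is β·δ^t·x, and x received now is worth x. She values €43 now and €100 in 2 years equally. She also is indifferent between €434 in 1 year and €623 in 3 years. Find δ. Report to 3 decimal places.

δ ≈ 0.835

From the later pair, β·δ^1·434 = β·δ^3·623; dividing through, δ^2 = 434/623 = 0.69663, so δ = 0.83464.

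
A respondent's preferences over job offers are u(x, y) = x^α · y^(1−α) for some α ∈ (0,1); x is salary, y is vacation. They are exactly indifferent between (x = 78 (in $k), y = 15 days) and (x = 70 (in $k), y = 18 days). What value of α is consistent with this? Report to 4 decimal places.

α ≈ 0.6275

Indifference: 78^α · 15^(1−α) = 70^α · 18^(1−α).
Taking logs: α·ln 78 + (1−α)·ln 15 = α·ln 70 + (1−α)·ln 18, i.e. α·0.1082136 = (1−α)·0.1823216.
Thus α·(0.2905352) = 0.1823216, so α = 0.1823216/0.2905352 ≈ 0.6275.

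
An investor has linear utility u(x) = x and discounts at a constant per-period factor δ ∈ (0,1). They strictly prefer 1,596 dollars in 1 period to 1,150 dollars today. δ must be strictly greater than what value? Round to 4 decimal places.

Comparing present values: 1150 < δ·1596.
Dividing through by 1596 gives δ > 0.72055.

δ > 0.7206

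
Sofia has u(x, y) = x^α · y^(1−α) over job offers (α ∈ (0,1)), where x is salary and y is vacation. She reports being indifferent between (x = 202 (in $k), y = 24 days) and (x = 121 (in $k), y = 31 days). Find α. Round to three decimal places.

The Cobb–Douglas utilities coincide, so 202^α·24^(1−α) = 121^α·31^(1−α).
(202/121)^α = (31/24)^(1−α); take logs: α·ln(202/121) = (1−α)·ln(31/24), i.e. α·0.512477 = (1−α)·0.255933.
With A = 0.512477 and B = 0.255933: α·A = (1−α)·B, so α = B/(A+B) = 0.255933/0.768410 ≈ 0.333.

α ≈ 0.333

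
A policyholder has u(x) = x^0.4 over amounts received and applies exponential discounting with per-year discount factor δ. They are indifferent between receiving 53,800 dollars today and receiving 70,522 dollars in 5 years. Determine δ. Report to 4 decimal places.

δ ≈ 0.9786

Indifference means u(53800) = δ^5 · u(70522), so δ^5 = u(53800)/u(70522).
With u(x) = x^0.4: δ^5 = 53800^0.4/70522^0.4 = (53800/70522)^0.4 = 0.89739.
So δ = 0.89739^(1/5) ≈ 0.9786.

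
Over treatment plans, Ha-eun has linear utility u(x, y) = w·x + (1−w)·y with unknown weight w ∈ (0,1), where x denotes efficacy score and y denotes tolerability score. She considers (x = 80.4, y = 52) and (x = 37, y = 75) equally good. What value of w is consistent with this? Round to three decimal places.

u(80.4,52) = u(37,75) means w·80.4 + (1−w)·52 = w·37 + (1−w)·75.
w·(80.4−37) = (1−w)·(75−52), i.e. w·43.4 = (1−w)·23.
Hence w = 23/(43.4+23) = 23/66.4 = 0.346.

w = 0.346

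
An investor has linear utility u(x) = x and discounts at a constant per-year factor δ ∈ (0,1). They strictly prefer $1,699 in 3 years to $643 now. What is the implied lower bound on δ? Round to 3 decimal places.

Comparing present values: 643 < δ^3·1699.
Hence δ^3 > 643/1699 = 0.37846, and x ↦ x^(1/3) is increasing on (0,∞).
δ > 0.37846^(1/3) = 0.723.

δ > 0.723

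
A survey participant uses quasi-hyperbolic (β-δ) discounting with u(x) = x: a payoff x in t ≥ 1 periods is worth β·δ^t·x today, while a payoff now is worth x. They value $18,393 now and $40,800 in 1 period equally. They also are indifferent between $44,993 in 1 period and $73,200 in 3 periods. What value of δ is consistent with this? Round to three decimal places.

The second indifference involves only future payoffs, so β cancels: β·δ^1·44993 = β·δ^3·73200, giving δ^2 = 44993/73200 = 0.61466, so δ = 0.78400.

δ ≈ 0.784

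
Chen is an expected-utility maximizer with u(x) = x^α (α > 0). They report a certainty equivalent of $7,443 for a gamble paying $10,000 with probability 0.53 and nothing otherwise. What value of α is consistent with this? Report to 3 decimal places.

The lottery's expected utility is 0.53·u(10000) + 0.47·u(0) = 0.53·10000^α (since u(0) = 0 for α > 0).
Setting u(7443) equal to that: 7443^α = 0.53·10000^α ⇒ (7443/10000)^α = 0.53.
Taking logs: α·ln(7443/10000) = ln(0.53), so α = -0.634878 / -0.295311 ≈ 2.150.

α ≈ 2.150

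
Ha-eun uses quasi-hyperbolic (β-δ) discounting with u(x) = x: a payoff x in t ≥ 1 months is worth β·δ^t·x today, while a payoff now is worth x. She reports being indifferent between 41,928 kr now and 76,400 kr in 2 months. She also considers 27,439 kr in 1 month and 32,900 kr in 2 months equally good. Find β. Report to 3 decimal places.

β ≈ 0.789

The second indifference involves only future payoffs, so β cancels: β·δ^1·27439 = β·δ^2·32900, giving δ = 27439/32900 = 0.83401.
Now use the now-vs-future pair: 41928 = β·δ^2·76400 gives β = 41928/(0.69558·76400) ≈ 0.789.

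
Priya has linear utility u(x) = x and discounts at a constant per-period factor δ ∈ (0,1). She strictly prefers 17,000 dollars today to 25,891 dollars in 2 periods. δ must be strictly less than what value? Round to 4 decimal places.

δ < 0.8103

The preference means 17000 > δ^2·25891.
So δ^2 < 17000/25891 = 0.65660; taking the square root of both positive sides preserves the inequality.
δ < (17000/25891)^(1/2) ≈ 0.8103.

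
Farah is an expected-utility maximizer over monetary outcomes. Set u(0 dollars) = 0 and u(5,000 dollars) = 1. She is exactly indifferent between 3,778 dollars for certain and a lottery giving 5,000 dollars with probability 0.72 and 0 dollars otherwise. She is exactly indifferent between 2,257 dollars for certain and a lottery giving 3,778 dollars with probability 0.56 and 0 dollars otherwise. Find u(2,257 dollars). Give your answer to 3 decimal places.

0.403

The first gamble pins u(3,778 dollars): it must equal 0.72·1 + 0.28·0 = 0.72.
Chaining: u(2,257 dollars) = 0.56·0.72 + 0.44·0.00 = 0.4032.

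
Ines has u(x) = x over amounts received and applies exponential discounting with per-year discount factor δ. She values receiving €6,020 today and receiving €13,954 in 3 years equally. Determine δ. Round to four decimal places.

δ ≈ 0.7556

Equating discounted utilities: u(6020) = δ^3·u(13954) ⇒ δ^3 = u(6020)/u(13954).
With u(x) = x: δ^3 = 6020/13954 = 0.43142.
So δ = 0.43142^(1/3) ≈ 0.7556.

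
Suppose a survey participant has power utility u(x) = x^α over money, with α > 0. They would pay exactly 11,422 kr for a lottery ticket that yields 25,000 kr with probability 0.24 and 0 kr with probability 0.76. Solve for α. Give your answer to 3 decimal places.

α ≈ 1.822

EU(lottery) = 0.24·25000^α + 0.76·0 = 0.24·25000^α.
Equating: 11422^α = 0.24·25000^α, i.e. 0.4569^α = 0.24.
α = ln(0.24) / ln(11422/25000) = -1.427116/-0.783335 ≈ 1.822.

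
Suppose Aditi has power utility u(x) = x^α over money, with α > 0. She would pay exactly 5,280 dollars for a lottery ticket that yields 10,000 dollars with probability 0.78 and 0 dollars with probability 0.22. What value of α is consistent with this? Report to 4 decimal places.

α ≈ 0.3890

The lottery's expected utility is 0.78·u(10000) + 0.22·u(0) = 0.78·10000^α (since u(0) = 0 for α > 0).
Indifference: 5280^α = 0.78·10000^α, so (5280/10000)^α = 0.78.
α = ln(0.78) / ln(5280/10000) = -0.2484614/-0.6386590 ≈ 0.3890.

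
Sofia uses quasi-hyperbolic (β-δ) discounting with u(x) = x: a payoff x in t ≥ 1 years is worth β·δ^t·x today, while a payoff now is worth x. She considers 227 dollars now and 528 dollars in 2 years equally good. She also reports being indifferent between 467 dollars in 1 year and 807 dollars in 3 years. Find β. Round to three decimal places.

β ≈ 0.743

The second indifference involves only future payoffs, so β cancels: β·δ^1·467 = β·δ^3·807, giving δ^2 = 467/807 = 0.57869, so δ = 0.76071.
Substituting δ into 227 = β·δ^2·528: β = 227/(305.546) ≈ 0.743.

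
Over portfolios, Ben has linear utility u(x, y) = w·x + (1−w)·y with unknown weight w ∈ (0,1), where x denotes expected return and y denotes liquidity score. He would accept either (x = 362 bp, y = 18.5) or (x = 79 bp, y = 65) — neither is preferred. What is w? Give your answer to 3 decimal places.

Indifference: w·362 + (1−w)·18.5 = w·79 + (1−w)·65.
Rearranging, 283·w − 46.5·(1−w) = 0.
The marginal rate of substitution is 46.5/283, so w = 46.5/(283+46.5) = 0.141.

w = 0.141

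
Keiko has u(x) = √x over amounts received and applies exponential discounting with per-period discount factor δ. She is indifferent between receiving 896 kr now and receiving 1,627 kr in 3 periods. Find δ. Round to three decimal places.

δ ≈ 0.905

Equating discounted utilities: u(896) = δ^3·u(1627) ⇒ δ^3 = u(896)/u(1627).
Since u(x) = √x, δ^3 = √(896/1627) = 0.74210.
So δ = 0.74210^(1/3) ≈ 0.905.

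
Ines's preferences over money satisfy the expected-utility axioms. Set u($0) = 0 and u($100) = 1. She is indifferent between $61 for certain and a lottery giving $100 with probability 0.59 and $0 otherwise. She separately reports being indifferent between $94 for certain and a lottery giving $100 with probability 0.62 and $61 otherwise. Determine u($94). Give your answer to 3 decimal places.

0.844

The first gamble pins u($61): it must equal 0.59·1 + 0.41·0 = 0.59.
Then u($94) = 0.62·u($100) + 0.38·u($61) = 0.62·1.00 + 0.38·0.59 = 0.8442.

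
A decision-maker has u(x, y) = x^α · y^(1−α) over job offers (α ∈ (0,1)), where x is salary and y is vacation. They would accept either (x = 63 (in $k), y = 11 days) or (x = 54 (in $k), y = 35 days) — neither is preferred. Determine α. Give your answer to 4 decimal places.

α ≈ 0.8825

Indifference: 63^α · 11^(1−α) = 54^α · 35^(1−α).
(63/54)^α = (35/11)^(1−α); take logs: α·ln(63/54) = (1−α)·ln(35/11), i.e. α·0.1541507 = (1−α)·1.1574528.
Thus α·(1.3116035) = 1.1574528, so α = 1.1574528/1.3116035 ≈ 0.8825.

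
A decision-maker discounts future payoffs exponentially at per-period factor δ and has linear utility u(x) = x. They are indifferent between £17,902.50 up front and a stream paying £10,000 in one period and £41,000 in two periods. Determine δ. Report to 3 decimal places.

δ ≈ 0.550

Present value of the stream is 10000·δ + 41000·δ². Indifference gives 10000δ + 41000δ² = 17902.50.
Rearranged: 41000δ² + 10000δ − 17902.50 = 0.
δ = (−10000 + √(10000² + 4·41000·17902.50)) / (2·41000) = (−10000 + √3036010000.00) / 82000 ≈ 0.550.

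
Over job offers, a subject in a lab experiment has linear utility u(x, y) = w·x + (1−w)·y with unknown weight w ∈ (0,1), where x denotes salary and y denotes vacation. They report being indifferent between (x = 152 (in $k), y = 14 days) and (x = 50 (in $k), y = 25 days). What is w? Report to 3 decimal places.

w = 0.097

Equating utilities: w·152 + (1−w)·14 = w·50 + (1−w)·25.
Collecting terms: w·102 = (1−w)·11.
Hence w = 11/(102+11) = 11/113 = 0.097.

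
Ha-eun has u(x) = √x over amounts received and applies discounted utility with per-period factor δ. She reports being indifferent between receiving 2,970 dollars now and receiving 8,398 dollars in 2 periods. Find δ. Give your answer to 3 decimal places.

δ ≈ 0.771

The payoff in 2 periods is discounted by δ^2, so u(2970) = δ^2·u(8398) and δ^2 = u(2970)/u(8398).
Since u(x) = √x, δ^2 = √(2970/8398) = 0.59469.
So δ = 0.59469^(1/2) ≈ 0.771.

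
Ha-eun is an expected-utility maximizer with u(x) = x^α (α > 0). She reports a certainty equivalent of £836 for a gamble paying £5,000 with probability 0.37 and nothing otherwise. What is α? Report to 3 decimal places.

α ≈ 0.556

EU(lottery) = 0.37·5000^α + 0.63·0 = 0.37·5000^α.
Indifference: 836^α = 0.37·5000^α, so (836/5000)^α = 0.37.
Taking logs: α·ln(836/5000) = ln(0.37), so α = -0.994252 / -1.788565 ≈ 0.556.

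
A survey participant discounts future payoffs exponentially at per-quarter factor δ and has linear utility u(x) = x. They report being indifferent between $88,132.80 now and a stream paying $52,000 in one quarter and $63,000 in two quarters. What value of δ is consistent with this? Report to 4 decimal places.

Present value of the stream is 52000·δ + 63000·δ². Indifference gives 52000δ + 63000δ² = 88132.80.
That is, 63000δ² + 52000δ − 88132.80 = 0, a quadratic in δ.
The positive root is δ = [−52000 + √(52000² + 4·63000·88132.80)] / (2·63000) = (−52000 + 157840.000)/126000 ≈ 0.8400.

δ ≈ 0.8400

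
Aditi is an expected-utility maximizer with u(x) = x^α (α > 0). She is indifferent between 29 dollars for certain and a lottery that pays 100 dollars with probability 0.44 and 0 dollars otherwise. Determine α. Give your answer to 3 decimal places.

α ≈ 0.663

The lottery's expected utility is 0.44·u(100) + 0.56·u(0) = 0.44·100^α (since u(0) = 0 for α > 0).
Indifference: 29^α = 0.44·100^α, so (29/100)^α = 0.44.
Take logs: α = ln 0.44 / ln(29/100) ≈ 0.66322.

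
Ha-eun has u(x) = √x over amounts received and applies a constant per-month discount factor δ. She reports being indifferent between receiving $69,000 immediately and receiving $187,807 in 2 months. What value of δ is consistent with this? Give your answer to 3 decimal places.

The payoff in 2 months is discounted by δ^2, so u(69000) = δ^2·u(187807) and δ^2 = u(69000)/u(187807).
With u(x) = √x: δ^2 = √69000/√187807 = √(69000/187807) = 0.60613.
Taking the square root: δ = 0.60613^(1/2) ≈ 0.779.

δ ≈ 0.779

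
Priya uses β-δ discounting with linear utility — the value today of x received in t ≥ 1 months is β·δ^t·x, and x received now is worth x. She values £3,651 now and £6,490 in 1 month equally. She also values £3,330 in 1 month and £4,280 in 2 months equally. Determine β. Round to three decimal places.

From the later pair, β·δ^1·3330 = β·δ^2·4280; dividing through, δ = 3330/4280 = 0.77804.
Now use the now-vs-future pair: 3651 = β·δ·6490 gives β = 3651/(0.77804·6490) ≈ 0.723.

β ≈ 0.723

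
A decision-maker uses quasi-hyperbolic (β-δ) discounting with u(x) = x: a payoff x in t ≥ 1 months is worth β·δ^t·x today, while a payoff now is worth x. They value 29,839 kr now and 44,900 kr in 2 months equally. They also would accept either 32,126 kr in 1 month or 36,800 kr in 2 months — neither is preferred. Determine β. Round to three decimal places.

From the later pair, β·δ^1·32126 = β·δ^2·36800; dividing through, δ = 32126/36800 = 0.87299.
The first indifference: 29839 = β·δ^2·44900, so β = 29839/(δ^2·44900) = 29839/(0.76211·44900) ≈ 0.872.

β ≈ 0.872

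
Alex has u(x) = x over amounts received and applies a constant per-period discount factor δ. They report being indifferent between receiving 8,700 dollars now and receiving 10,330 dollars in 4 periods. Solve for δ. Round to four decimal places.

δ ≈ 0.9580

The payoff in 4 periods is discounted by δ^4, so u(8700) = δ^4·u(10330) and δ^4 = u(8700)/u(10330).
With u(x) = x: δ^4 = 8700/10330 = 0.84221.
Taking the 4th root: δ = 0.84221^(1/4) ≈ 0.9580.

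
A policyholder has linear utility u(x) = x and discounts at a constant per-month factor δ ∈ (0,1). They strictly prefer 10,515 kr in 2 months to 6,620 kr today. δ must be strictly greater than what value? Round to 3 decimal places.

δ > 0.793

The preference means 6620 < δ^2·10515.
Hence δ^2 > 6620/10515 = 0.62958, and x ↦ x^(1/2) is increasing on (0,∞).
δ > 0.62958^(1/2) = 0.793.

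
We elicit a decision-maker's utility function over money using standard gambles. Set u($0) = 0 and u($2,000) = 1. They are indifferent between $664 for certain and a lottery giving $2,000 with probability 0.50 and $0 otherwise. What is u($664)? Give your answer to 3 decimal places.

0.500

The indifference gives u($664) = 0.50·u($2,000) + 0.50·u($0) = 0.50·1 + 0.50·0 = 0.50.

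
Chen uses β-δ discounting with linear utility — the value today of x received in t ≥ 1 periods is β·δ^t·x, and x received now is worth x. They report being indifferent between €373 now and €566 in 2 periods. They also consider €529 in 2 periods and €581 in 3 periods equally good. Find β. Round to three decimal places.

From the later pair, β·δ^2·529 = β·δ^3·581; dividing through, δ = 529/581 = 0.91050.
Now use the now-vs-future pair: 373 = β·δ^2·566 gives β = 373/(0.82901·566) ≈ 0.795.

β ≈ 0.795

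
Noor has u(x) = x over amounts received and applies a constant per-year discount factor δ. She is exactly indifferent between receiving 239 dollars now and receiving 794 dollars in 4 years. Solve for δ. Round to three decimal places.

δ ≈ 0.741

The payoff in 4 years is discounted by δ^4, so u(239) = δ^4·u(794) and δ^4 = u(239)/u(794).
With u(x) = x: δ^4 = 239/794 = 0.30101.
Hence δ = (0.30101)^(1/4) = 0.74070.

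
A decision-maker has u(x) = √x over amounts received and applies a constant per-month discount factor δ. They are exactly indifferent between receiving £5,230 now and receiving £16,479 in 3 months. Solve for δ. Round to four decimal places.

The payoff in 3 months is discounted by δ^3, so u(5230) = δ^3·u(16479) and δ^3 = u(5230)/u(16479).
With u(x) = √x: δ^3 = √5230/√16479 = √(5230/16479) = 0.56336.
Hence δ = (0.56336)^(1/3) = 0.825902.

δ ≈ 0.8259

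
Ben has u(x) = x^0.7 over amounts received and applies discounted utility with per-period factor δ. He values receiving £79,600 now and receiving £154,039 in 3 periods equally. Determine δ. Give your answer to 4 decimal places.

Equating discounted utilities: u(79600) = δ^3·u(154039) ⇒ δ^3 = u(79600)/u(154039).
With u(x) = x^0.7: δ^3 = 79600^0.7/154039^0.7 = (79600/154039)^0.7 = 0.62994.
Taking the cube root: δ = 0.62994^(1/3) ≈ 0.8572.

δ ≈ 0.8572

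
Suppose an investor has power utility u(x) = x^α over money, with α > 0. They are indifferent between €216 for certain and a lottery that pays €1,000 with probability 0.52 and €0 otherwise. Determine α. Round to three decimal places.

The lottery's expected utility is 0.52·u(1000) + 0.48·u(0) = 0.52·1000^α (since u(0) = 0 for α > 0).
Equating: 216^α = 0.52·1000^α, i.e. 0.2160^α = 0.52.
Taking logs: α·ln(216/1000) = ln(0.52), so α = -0.653926 / -1.532477 ≈ 0.427.

α ≈ 0.427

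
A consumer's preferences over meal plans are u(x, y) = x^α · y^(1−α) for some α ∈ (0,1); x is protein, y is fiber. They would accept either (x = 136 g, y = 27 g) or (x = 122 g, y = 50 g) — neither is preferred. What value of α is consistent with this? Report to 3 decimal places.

α ≈ 0.850

Indifference: 136^α · 27^(1−α) = 122^α · 50^(1−α).
(136/122)^α = (50/27)^(1−α); take logs: α·ln(136/122) = (1−α)·ln(50/27), i.e. α·0.108634 = (1−α)·0.616186.
Thus α·(0.724820) = 0.616186, so α = 0.616186/0.724820 ≈ 0.850.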